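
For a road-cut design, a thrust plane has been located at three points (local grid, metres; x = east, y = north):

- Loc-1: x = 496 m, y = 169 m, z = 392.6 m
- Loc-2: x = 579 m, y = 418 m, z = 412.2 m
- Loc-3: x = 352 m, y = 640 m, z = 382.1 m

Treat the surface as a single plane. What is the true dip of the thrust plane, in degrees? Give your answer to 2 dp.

Let the plane be z = a·x + b·y + c.
Loc-2−Loc-1: 83a + 249b = 19.6;  Loc-3−Loc-1: −144a + 471b = −10.5.
Solving gives a = 0.15806, b = 0.02603.
Gradient magnitude |∇z| = √(a² + b²) = √(0.02498 + 0.00068) = 0.16018.
True dip = arctan(0.16018) = 9.10°, dipping toward W (azimuth ≈ 261°).

9.10°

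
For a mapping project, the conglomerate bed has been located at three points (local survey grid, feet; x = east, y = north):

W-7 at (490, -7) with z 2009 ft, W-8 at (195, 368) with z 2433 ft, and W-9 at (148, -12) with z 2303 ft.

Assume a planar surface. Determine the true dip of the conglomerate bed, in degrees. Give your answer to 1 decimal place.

44.3°

Two edge vectors: W-7→W-8 = (-295, 375, 424), W-7→W-9 = (-342, -5, 294).
Normal n = (W-7→W-8) × (W-7→W-9) = (112370, -58278, 129725).
So ∂z/∂x = −n_x/n_z = −0.86622 and ∂z/∂y = −n_y/n_z = 0.44924.
Gradient magnitude |∇z| = √(a² + b²) = √(0.75033 + 0.20182) = 0.97578.
True dip = arctan(0.97578) = 44.3°, dipping toward ESE (azimuth ≈ 117°).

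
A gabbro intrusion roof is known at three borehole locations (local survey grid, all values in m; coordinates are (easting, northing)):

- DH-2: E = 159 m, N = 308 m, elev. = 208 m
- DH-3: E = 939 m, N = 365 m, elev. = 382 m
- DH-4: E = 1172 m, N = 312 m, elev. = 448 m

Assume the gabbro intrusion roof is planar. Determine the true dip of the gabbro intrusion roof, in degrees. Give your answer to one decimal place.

17.3°

Two edge vectors: DH-2→DH-3 = (780, 57, 174), DH-2→DH-4 = (1013, 4, 240).
Normal n = (DH-2→DH-3) × (DH-2→DH-4) = (12984, -10938, -54621).
So ∂z/∂E = −n_x/n_z = 0.23771 and ∂z/∂N = −n_y/n_z = −0.20025.
Gradient magnitude |∇z| = √(a² + b²) = √(0.05651 + 0.04010) = 0.31082.
True dip = arctan(0.31082) = 17.3°, dipping toward NW (azimuth ≈ 310°).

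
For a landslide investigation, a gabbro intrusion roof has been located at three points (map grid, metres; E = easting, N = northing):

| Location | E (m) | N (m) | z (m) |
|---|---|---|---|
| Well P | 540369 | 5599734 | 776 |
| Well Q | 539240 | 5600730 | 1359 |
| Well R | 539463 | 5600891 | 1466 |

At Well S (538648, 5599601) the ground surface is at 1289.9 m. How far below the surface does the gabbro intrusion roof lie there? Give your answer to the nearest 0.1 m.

650.7 m

Two edge vectors: Well P→Well Q = (-1129, 996, 583), Well P→Well R = (-906, 1157, 690).
Normal n = (Well P→Well Q) × (Well P→Well R) = (12709, 250812, -403877).
So ∂z/∂E = −n_x/n_z = 0.031467501 and ∂z/∂N = −n_y/n_z = 0.621010852.
Intercept c from Well P: 776 − 17004.06 − 3477495.58 = −3493723.65.
At (538648, 5599601): z_contact = 16949.91 + 3477412.99 − 3493723.65 = 639.25 m.
Depth below ground = 1289.9 − 639.25 = 650.7 m.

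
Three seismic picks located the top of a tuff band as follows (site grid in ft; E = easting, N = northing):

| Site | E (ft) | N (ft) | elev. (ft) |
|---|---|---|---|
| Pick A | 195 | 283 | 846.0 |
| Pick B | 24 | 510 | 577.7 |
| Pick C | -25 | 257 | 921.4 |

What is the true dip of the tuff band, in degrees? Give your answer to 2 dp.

Two edge vectors: Pick A→Pick B = (-171, 227, -268.3), Pick A→Pick C = (-220, -26, 75.4).
Normal n = (Pick A→Pick B) × (Pick A→Pick C) = (10140, 71919.4, 54386).
So ∂z/∂E = −n_x/n_z = −0.18645 and ∂z/∂N = −n_y/n_z = −1.32239.
Gradient magnitude |∇z| = √(a² + b²) = √(0.03476 + 1.74871) = 1.33547.
True dip = arctan(1.33547) = 53.17°, dipping toward N (azimuth ≈ 008°).

53.17°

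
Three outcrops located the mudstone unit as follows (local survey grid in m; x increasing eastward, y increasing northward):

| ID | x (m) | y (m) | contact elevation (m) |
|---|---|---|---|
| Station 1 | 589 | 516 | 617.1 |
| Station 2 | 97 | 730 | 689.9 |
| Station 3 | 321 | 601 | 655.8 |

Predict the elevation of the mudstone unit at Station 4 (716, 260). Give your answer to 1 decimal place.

Let the plane be z = a·x + b·y + c.
Station 2−Station 1: −492a + 214b = 72.8;  Station 3−Station 1: −268a + 85b = 38.7.
Solving gives a = −0.13481, b = 0.03026.
Then c = 617.1 − a·589 − b·516 = 680.89.
At (716, 260): z = −96.5 + 7.9 + 680.89 = 592.2 m.

592.2 m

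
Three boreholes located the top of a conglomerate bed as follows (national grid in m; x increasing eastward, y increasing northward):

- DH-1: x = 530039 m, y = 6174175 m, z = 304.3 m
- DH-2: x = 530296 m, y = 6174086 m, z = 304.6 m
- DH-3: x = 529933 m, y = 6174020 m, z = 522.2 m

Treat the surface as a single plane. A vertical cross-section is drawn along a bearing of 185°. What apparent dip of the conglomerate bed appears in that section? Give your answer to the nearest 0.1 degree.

Let the plane be z = a·x + b·y + c.
DH-2−DH-1: 257a − 89b = 0.3;  DH-3−DH-1: −106a − 155b = 217.9.
Solving gives a = −0.39267, b = −1.13727.
Unit vector along 185° is (sin 185°, cos 185°) = (-0.0872, -0.9962).
Slope in that direction = a·(-0.0872) + b·(-0.9962) = 1.16716.
Apparent dip = arctan|1.16716| = 49.4° (true dip is 50.3°, so apparent ≤ true as expected).

49.4°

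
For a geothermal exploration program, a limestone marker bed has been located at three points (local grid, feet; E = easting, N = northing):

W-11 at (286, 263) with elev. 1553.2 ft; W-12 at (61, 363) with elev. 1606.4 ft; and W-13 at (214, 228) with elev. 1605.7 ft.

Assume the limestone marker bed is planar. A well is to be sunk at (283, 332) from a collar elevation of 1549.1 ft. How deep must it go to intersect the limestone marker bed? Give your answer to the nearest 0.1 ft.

Let the plane be z = a·E + b·N + c.
W-12−W-11: −225a + 100b = 53.2;  W-13−W-11: −72a − 35b = 52.5.
Solving gives a = −0.47177, b = −0.52949.
Then c = 1553.2 − a·286 − b·263 = 1827.38.
At (283, 332): z_contact = −133.51 − 175.79 + 1827.38 = 1518.08 ft.
Depth below ground = 1549.1 − 1518.08 = 31.0 ft.

31.0 ft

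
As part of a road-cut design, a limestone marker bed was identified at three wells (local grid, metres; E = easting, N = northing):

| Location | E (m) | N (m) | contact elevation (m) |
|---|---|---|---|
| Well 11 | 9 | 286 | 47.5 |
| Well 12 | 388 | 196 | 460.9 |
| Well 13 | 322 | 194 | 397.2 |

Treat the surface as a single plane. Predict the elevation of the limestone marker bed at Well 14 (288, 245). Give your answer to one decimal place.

Let the plane be z = a·E + b·N + c.
Well 12−Well 11: 379a − 90b = 413.4;  Well 13−Well 11: 313a − 92b = 349.7.
Solving gives a = 0.97937, b = −0.46911.
Then c = 47.5 − a·9 − b·286 = 172.85.
At (288, 245): z = 282.1 − 114.9 + 172.85 = 340.0 m.

340.0 m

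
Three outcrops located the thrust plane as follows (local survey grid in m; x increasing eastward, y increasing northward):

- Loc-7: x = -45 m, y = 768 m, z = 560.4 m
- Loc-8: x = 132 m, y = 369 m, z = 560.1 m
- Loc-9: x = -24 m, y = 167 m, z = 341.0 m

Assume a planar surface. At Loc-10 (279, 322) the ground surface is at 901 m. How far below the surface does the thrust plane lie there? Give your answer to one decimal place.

228.5 m

Let the plane be z = a·x + b·y + c.
Loc-8−Loc-7: 177a − 399b = −0.3;  Loc-9−Loc-7: 21a − 601b = −219.4.
Solving gives a = 0.89145, b = 0.39621.
Then c = 560.4 − a·-45 − b·768 = 296.23.
At (279, 322): z_contact = 248.71 + 127.58 + 296.23 = 672.52 m.
Depth below ground = 901 − 672.52 = 228.5 m.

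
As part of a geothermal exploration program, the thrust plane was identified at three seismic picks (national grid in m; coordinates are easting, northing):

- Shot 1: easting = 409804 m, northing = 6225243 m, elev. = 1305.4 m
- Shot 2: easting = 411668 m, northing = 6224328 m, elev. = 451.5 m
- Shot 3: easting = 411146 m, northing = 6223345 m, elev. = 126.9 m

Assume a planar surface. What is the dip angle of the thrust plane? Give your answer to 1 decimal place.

27.1°

Let the plane be z = a·easting + b·northing + c.
Shot 2−Shot 1: 1864a − 915b = −853.9;  Shot 3−Shot 1: 1342a − 1898b = −1178.5.
Solving gives a = −0.23480, b = 0.45490.
Gradient magnitude |∇z| = √(a² + b²) = √(0.05513 + 0.20693) = 0.51192.
True dip = arctan(0.51192) = 27.1°, dipping toward SSE (azimuth ≈ 153°).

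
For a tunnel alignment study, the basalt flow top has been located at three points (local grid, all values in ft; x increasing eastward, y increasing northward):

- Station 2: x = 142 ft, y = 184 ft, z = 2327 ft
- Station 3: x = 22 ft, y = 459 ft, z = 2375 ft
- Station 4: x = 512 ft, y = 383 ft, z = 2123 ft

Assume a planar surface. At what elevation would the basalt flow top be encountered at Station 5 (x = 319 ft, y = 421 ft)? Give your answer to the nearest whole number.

2222 ft

Two edge vectors: Station 2→Station 3 = (-120, 275, 48), Station 2→Station 4 = (370, 199, -204).
Normal n = (Station 2→Station 3) × (Station 2→Station 4) = (-65652, -6720, -125630).
So ∂z/∂x = −n_x/n_z = −0.52258 and ∂z/∂y = −n_y/n_z = −0.05349.
Intercept c from Station 2: 2327 + 74.21 + 9.84 = 2411.05.
At (319, 421): z = −166.7 − 22.5 + 2411.05 = 2221.8 ft.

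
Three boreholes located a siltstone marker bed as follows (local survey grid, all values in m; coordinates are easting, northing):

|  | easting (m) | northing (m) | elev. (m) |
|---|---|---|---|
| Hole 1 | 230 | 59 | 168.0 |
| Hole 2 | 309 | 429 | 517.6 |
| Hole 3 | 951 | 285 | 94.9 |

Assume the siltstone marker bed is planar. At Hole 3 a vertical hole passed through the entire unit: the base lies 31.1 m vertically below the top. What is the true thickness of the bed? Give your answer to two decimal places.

Two edge vectors: Hole 1→Hole 2 = (79, 370, 349.6), Hole 1→Hole 3 = (721, 226, -73.1).
Normal n = (Hole 1→Hole 2) × (Hole 1→Hole 3) = (-106056.6, 257836.5, -248916).
So ∂z/∂easting = −n_x/n_z = −0.42607 and ∂z/∂northing = −n_y/n_z = 1.03584.
|∇z| = √(a²+b²) = 1.12004, so dip δ = arctan(1.12004) = 48.24°.
True thickness = vertical thickness × cos δ = 31.1 × cos 48.24° = 20.71 m.

20.71 m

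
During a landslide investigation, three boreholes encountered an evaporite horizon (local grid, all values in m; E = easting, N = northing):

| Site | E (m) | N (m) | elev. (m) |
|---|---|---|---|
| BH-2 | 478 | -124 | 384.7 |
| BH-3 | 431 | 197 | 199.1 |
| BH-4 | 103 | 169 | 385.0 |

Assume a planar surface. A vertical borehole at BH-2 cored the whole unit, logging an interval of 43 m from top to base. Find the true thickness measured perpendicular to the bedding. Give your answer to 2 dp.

33.10 m

Let the plane be z = a·E + b·N + c.
BH-3−BH-2: −47a + 321b = −185.6;  BH-4−BH-2: −375a + 293b = 0.3.
Solving gives a = −0.51102, b = −0.65302.
|∇z| = √(a²+b²) = 0.82920, so dip δ = arctan(0.82920) = 39.67°.
True thickness = vertical thickness × cos δ = 43 × cos 39.67° = 33.10 m.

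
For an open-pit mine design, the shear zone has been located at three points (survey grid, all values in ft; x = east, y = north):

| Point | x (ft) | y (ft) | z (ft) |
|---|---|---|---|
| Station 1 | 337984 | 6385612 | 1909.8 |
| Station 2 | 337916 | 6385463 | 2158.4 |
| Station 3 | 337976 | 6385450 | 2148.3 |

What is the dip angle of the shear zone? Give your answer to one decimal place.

56.8°

Let the plane be z = a·x + b·y + c.
Station 2−Station 1: −68a − 149b = 248.6;  Station 3−Station 1: −8a − 162b = 238.5.
Solving gives a = −0.48216, b = −1.44841.
Gradient magnitude |∇z| = √(a² + b²) = √(0.23247 + 2.09790) = 1.52656.
True dip = arctan(1.52656) = 56.8°, dipping toward NNE (azimuth ≈ 018°).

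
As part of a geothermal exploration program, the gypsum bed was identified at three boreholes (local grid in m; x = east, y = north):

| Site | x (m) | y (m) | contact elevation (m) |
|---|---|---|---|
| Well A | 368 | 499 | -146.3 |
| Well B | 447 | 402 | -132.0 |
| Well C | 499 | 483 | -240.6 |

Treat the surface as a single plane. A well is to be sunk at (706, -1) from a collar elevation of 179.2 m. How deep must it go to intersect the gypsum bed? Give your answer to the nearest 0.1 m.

Let the plane be z = a·x + b·y + c.
Well B−Well A: 79a − 97b = 14.3;  Well C−Well A: 131a − 16b = −94.3.
Solving gives a = −0.81936, b = −0.81473.
Then c = -146.3 − a·368 − b·499 = 561.78.
At (706, -1): z_contact = −578.47 + 0.81 + 561.78 = -15.88 m.
Depth below ground = 179.2 − (-15.88) = 195.1 m.

195.1 m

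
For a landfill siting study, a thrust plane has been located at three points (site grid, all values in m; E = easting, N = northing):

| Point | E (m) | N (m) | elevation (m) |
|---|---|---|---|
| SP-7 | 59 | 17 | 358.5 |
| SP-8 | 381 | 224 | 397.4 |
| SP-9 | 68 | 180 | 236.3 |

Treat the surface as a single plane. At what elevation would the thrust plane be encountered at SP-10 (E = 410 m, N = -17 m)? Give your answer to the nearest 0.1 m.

604.5 m

Let the plane be z = a·E + b·N + c.
SP-8−SP-7: 322a + 207b = 38.9;  SP-9−SP-7: 9a + 163b = −122.2.
Solving gives a = 0.62494, b = −0.78420.
Then c = 358.5 − a·59 − b·17 = 334.96.
At (410, -17): z = 256.2 + 13.3 + 334.96 = 604.5 m.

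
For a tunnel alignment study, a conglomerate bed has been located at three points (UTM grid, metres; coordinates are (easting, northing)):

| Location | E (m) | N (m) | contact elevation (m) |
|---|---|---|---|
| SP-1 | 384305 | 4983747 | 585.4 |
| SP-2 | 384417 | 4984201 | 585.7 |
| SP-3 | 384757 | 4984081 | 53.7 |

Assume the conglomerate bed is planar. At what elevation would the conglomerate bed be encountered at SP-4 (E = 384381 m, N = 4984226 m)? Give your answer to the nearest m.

Let the plane be z = a·E + b·N + c.
SP-2−SP-1: 112a + 454b = 0.3;  SP-3−SP-1: 452a + 334b = −531.7.
Solving gives a = −1.43916567, b = 0.35569726.
Then c = 585.4 − a·384305 − b·4983747 = −1219041.18.
At (384381, 4984226): z = −553187.9 + 1772875.5 − 1219041.18 = 646.4 m.

646 m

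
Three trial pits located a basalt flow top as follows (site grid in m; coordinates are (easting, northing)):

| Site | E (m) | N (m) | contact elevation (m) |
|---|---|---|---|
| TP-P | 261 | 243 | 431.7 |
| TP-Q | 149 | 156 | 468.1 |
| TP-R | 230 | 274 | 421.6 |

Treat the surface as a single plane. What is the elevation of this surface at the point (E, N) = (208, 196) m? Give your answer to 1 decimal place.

451.1 m

Let the plane be z = a·E + b·N + c.
TP-Q−TP-P: −112a − 87b = 36.4;  TP-R−TP-P: −31a + 31b = −10.1.
Solving gives a = −0.04048, b = −0.36628.
Then c = 431.7 − a·261 − b·243 = 531.27.
At (208, 196): z = −8.4 − 71.8 + 531.27 = 451.1 m.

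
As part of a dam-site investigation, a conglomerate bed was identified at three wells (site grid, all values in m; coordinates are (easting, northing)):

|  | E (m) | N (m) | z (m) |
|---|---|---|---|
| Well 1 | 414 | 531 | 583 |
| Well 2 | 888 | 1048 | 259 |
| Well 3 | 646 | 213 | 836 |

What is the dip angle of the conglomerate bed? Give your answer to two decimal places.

36.06°

Let the plane be z = a·E + b·N + c.
Well 2−Well 1: 474a + 517b = −324;  Well 3−Well 1: 232a − 318b = 253.
Solving gives a = 0.10259, b = −0.72075.
Gradient magnitude |∇z| = √(a² + b²) = √(0.01052 + 0.51948) = 0.72802.
True dip = arctan(0.72802) = 36.06°, dipping toward N (azimuth ≈ 352°).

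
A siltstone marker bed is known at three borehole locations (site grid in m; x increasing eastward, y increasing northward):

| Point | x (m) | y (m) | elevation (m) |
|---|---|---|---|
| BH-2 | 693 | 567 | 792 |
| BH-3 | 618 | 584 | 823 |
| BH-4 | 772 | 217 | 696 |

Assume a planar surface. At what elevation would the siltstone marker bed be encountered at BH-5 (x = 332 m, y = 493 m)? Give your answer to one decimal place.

911.5 m

Let the plane be z = a·x + b·y + c.
BH-3−BH-2: −75a + 17b = 31;  BH-4−BH-2: 79a − 350b = −96.
Solving gives a = −0.37010, b = 0.19075.
Then c = 792 − a·693 − b·567 = 940.32.
At (332, 493): z = −122.9 + 94.0 + 940.32 = 911.5 m.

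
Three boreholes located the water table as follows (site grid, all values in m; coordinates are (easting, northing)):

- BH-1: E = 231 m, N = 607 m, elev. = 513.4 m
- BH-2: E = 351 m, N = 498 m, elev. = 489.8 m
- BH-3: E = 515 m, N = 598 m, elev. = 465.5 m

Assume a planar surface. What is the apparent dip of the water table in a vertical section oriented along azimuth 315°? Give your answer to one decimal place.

8.0°

Let the plane be z = a·E + b·N + c.
BH-2−BH-1: 120a − 109b = −23.6;  BH-3−BH-1: 284a − 9b = −47.9.
Solving gives a = −0.16765, b = 0.03195.
Unit vector along 315° is (sin 315°, cos 315°) = (-0.7071, 0.7071).
Slope in that direction = a·(-0.7071) + b·(0.7071) = 0.14113.
Apparent dip = arctan|0.14113| = 8.0° (true dip is 9.7°, so apparent ≤ true as expected).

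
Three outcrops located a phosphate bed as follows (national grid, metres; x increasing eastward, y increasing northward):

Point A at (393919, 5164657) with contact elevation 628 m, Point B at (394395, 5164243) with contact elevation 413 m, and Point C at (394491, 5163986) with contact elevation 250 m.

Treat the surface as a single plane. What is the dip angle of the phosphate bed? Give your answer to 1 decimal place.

35.2°

Two edge vectors: Point A→Point B = (476, -414, -215), Point A→Point C = (572, -671, -378).
Normal n = (Point A→Point B) × (Point A→Point C) = (12227, 56948, -82588).
So ∂z/∂x = −n_x/n_z = 0.14805 and ∂z/∂y = −n_y/n_z = 0.68954.
Gradient magnitude |∇z| = √(a² + b²) = √(0.02192 + 0.47547) = 0.70526.
True dip = arctan(0.70526) = 35.2°, dipping toward SSW (azimuth ≈ 192°).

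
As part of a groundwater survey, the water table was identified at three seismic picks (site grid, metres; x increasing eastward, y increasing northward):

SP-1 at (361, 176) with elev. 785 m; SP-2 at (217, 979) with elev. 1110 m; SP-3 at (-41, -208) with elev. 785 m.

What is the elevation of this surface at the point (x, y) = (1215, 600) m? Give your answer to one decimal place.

649.6 m

Two edge vectors: SP-1→SP-2 = (-144, 803, 325), SP-1→SP-3 = (-402, -384, 0).
Normal n = (SP-1→SP-2) × (SP-1→SP-3) = (124800, -130650, 378102).
So ∂z/∂x = −n_x/n_z = −0.330070 and ∂z/∂y = −n_y/n_z = 0.345542.
Intercept c from SP-1: 785 + 119.16 − 60.82 = 843.34.
At (1215, 600): z = −401.0 + 207.3 + 843.34 = 649.6 m.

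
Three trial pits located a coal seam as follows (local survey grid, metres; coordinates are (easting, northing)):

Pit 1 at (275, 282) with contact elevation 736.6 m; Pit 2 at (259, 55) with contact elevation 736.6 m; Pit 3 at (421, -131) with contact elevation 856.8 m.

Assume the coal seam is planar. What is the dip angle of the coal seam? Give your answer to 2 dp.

Let the plane be z = a·E + b·N + c.
Pit 2−Pit 1: −16a − 227b = 0;  Pit 3−Pit 1: 146a − 413b = 120.2.
Solving gives a = 0.68643, b = −0.04838.
Gradient magnitude |∇z| = √(a² + b²) = √(0.47118 + 0.00234) = 0.68813.
True dip = arctan(0.68813) = 34.53°, dipping toward W (azimuth ≈ 274°).

34.53°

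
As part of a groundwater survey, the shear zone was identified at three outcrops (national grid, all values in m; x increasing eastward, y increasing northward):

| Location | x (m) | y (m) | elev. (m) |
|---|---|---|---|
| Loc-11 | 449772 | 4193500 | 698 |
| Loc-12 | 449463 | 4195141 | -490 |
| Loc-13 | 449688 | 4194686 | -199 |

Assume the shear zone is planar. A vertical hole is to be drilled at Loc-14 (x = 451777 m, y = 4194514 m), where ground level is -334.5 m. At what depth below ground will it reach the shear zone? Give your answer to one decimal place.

306.8 m

Let the plane be z = a·x + b·y + c.
Loc-12−Loc-11: −309a + 1641b = −1188;  Loc-13−Loc-11: −84a + 1186b = −897.
Solving gives a = −0.275593754, b = −0.775843065.
Then c = 698 − a·449772 − b·4193500 = 3378150.25.
At (451777, 4194514): z_contact = −124506.92 − 3254284.60 + 3378150.25 = -641.27 m.
Depth below ground = -334.5 − (-641.27) = 306.8 m.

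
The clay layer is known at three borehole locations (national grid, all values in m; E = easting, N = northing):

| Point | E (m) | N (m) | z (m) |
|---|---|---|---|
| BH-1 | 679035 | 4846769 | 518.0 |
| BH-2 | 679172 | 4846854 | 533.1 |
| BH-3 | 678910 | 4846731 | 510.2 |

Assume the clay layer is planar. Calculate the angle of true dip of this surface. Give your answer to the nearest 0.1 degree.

8.6°

Let the plane be z = a·E + b·N + c.
BH-2−BH-1: 137a + 85b = 15.1;  BH-3−BH-1: −125a − 38b = −7.8.
Solving gives a = 0.01646, b = 0.15112.
Gradient magnitude |∇z| = √(a² + b²) = √(0.00027 + 0.02284) = 0.15201.
True dip = arctan(0.15201) = 8.6°, dipping toward S (azimuth ≈ 186°).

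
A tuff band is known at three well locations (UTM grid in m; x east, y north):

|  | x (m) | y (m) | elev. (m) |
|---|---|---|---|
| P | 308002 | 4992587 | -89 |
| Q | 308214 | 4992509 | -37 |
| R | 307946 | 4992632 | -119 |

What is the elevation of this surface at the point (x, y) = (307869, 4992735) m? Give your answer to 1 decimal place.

Two edge vectors: P→Q = (212, -78, 52), P→R = (-56, 45, -30).
Normal n = (P→Q) × (P→R) = (0, 3448, 5172).
So ∂z/∂x = −n_x/n_z = 0.000000000 and ∂z/∂y = −n_y/n_z = −0.666666667.
Intercept c from P: -89 + 0.00 + 3328391.33 = 3328302.33.
At (307869, 4992735): z = 0.0 − 3328490.0 + 3328302.33 = -187.7 m.

-187.7 m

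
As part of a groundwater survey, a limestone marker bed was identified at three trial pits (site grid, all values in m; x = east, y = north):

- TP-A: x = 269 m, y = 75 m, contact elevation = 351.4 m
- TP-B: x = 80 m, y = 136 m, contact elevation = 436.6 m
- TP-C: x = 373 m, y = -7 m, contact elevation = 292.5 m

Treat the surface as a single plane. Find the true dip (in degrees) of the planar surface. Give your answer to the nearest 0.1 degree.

Two edge vectors: TP-A→TP-B = (-189, 61, 85.2), TP-A→TP-C = (104, -82, -58.9).
Normal n = (TP-A→TP-B) × (TP-A→TP-C) = (3393.5, -2271.3, 9154).
So ∂z/∂x = −n_x/n_z = −0.37071 and ∂z/∂y = −n_y/n_z = 0.24812.
Gradient magnitude |∇z| = √(a² + b²) = √(0.13743 + 0.06156) = 0.44608.
True dip = arctan(0.44608) = 24.0°, dipping toward SE (azimuth ≈ 124°).

24.0°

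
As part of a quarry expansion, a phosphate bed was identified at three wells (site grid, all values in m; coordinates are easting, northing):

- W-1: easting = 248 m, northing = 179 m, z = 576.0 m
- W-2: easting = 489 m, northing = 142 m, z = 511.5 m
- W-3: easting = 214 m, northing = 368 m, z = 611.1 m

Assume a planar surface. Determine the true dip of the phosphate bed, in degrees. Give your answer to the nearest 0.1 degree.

Let the plane be z = a·easting + b·northing + c.
W-2−W-1: 241a − 37b = −64.5;  W-3−W-1: −34a + 189b = 35.1.
Solving gives a = −0.24591, b = 0.14148.
Gradient magnitude |∇z| = √(a² + b²) = √(0.06047 + 0.02002) = 0.28371.
True dip = arctan(0.28371) = 15.8°, dipping toward ESE (azimuth ≈ 120°).

15.8°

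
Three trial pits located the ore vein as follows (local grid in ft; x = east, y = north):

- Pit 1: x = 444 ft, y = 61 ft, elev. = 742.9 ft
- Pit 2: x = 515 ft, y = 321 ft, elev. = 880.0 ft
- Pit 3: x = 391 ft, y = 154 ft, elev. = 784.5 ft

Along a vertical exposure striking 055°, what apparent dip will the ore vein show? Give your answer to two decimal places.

20.07°

Let the plane be z = a·x + b·y + c.
Pit 2−Pit 1: 71a + 260b = 137.1;  Pit 3−Pit 1: −53a + 93b = 41.6.
Solving gives a = 0.09490, b = 0.50139.
Unit vector along 055° is (sin 55°, cos 55°) = (0.8192, 0.5736).
Slope in that direction = a·(0.8192) + b·(0.5736) = 0.36532.
Apparent dip = arctan|0.36532| = 20.07° (true dip is 27.0°, so apparent ≤ true as expected).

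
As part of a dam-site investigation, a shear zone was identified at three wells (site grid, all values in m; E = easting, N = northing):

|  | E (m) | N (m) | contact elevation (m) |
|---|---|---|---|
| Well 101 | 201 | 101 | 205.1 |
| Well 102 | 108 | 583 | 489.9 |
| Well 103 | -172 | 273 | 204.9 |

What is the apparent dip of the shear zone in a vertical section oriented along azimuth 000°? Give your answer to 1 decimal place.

Let the plane be z = a·E + b·N + c.
Well 102−Well 101: −93a + 482b = 284.8;  Well 103−Well 101: −373a + 172b = −0.2.
Solving gives a = 0.29966, b = 0.64869.
Unit vector along 000° is (sin 0°, cos 0°) = (0.0000, 1.0000).
Slope in that direction = a·(0.0000) + b·(1.0000) = 0.64869.
Apparent dip = arctan|0.64869| = 33.0° (true dip is 35.5°, so apparent ≤ true as expected).

33.0°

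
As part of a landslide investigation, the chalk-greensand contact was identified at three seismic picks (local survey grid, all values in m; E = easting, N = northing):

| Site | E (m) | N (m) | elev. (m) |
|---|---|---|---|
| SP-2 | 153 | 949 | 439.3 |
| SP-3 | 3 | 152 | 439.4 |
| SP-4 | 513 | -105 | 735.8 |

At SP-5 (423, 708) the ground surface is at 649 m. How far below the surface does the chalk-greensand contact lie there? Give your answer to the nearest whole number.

42 m

Two edge vectors: SP-2→SP-3 = (-150, -797, 0.1), SP-2→SP-4 = (360, -1054, 296.5).
Normal n = (SP-2→SP-3) × (SP-2→SP-4) = (-236205.1, 44511, 445020).
So ∂z/∂E = −n_x/n_z = 0.53077 and ∂z/∂N = −n_y/n_z = −0.10002.
Intercept c from SP-2: 439.3 − 81.21 + 94.92 = 453.01.
At (423, 708): z_contact = 224.5 − 70.8 + 453.01 = 606.7 m.
Depth below ground = 649 − 606.7 = 42 m.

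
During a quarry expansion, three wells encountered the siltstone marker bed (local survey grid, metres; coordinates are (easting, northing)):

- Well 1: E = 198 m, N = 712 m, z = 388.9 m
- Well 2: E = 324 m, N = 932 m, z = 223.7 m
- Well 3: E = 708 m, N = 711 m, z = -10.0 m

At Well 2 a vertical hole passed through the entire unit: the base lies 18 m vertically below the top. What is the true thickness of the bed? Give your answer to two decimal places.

Two edge vectors: Well 1→Well 2 = (126, 220, -165.2), Well 1→Well 3 = (510, -1, -398.9).
Normal n = (Well 1→Well 2) × (Well 1→Well 3) = (-87923.2, -33990.6, -112326).
So ∂z/∂E = −n_x/n_z = −0.78275 and ∂z/∂N = −n_y/n_z = −0.30261.
|∇z| = √(a²+b²) = 0.83921, so dip δ = arctan(0.83921) = 40.00°.
True thickness = vertical thickness × cos δ = 18 × cos 40.00° = 13.79 m.

13.79 m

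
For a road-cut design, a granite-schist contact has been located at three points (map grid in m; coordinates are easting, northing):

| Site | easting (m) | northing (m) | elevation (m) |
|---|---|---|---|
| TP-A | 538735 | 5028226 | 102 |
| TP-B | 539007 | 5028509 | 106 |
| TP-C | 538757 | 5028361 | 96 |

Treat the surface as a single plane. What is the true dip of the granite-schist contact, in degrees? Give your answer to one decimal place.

5.3°

Two edge vectors: TP-A→TP-B = (272, 283, 4), TP-A→TP-C = (22, 135, -6).
Normal n = (TP-A→TP-B) × (TP-A→TP-C) = (-2238, 1720, 30494).
So ∂z/∂easting = −n_x/n_z = 0.07339 and ∂z/∂northing = −n_y/n_z = −0.05640.
Gradient magnitude |∇z| = √(a² + b²) = √(0.00539 + 0.00318) = 0.09256.
True dip = arctan(0.09256) = 5.3°, dipping toward NW (azimuth ≈ 308°).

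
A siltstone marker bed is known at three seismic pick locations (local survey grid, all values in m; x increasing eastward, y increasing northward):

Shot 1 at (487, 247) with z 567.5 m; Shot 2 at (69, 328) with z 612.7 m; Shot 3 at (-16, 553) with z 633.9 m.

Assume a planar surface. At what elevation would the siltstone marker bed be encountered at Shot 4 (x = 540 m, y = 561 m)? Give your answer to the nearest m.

580 m

Let the plane be z = a·x + b·y + c.
Shot 2−Shot 1: −418a + 81b = 45.2;  Shot 3−Shot 1: −503a + 306b = 66.4.
Solving gives a = −0.09697, b = 0.05759.
Then c = 567.5 − a·487 − b·247 = 600.50.
At (540, 561): z = −52.4 + 32.3 + 600.50 = 580.4 m.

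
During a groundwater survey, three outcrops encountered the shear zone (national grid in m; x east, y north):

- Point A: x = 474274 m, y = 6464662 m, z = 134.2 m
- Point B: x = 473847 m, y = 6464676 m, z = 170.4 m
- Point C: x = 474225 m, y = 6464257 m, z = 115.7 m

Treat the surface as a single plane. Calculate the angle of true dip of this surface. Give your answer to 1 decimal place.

Let the plane be z = a·x + b·y + c.
Point B−Point A: −427a + 14b = 36.2;  Point C−Point A: −49a − 405b = −18.5.
Solving gives a = −0.08295, b = 0.05572.
Gradient magnitude |∇z| = √(a² + b²) = √(0.00688 + 0.00310) = 0.09992.
True dip = arctan(0.09992) = 5.7°, dipping toward SE (azimuth ≈ 124°).

5.7°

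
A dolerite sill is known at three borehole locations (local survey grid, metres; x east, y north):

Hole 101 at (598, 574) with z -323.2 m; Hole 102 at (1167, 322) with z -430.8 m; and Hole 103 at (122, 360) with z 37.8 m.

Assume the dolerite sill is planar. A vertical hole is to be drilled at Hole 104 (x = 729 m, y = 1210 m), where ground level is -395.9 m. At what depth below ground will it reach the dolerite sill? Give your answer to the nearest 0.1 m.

394.8 m

Two edge vectors: Hole 101→Hole 102 = (569, -252, -107.6), Hole 101→Hole 103 = (-476, -214, 361).
Normal n = (Hole 101→Hole 102) × (Hole 101→Hole 103) = (-113998.4, -154191.4, -241718).
So ∂z/∂x = −n_x/n_z = −0.471617 and ∂z/∂y = −n_y/n_z = −0.637898.
Intercept c from Hole 101: -323.2 + 282.03 + 366.15 = 324.98.
At (729, 1210): z_contact = −343.81 − 771.86 + 324.98 = -790.68 m.
Depth below ground = -395.9 − (-790.68) = 394.8 m.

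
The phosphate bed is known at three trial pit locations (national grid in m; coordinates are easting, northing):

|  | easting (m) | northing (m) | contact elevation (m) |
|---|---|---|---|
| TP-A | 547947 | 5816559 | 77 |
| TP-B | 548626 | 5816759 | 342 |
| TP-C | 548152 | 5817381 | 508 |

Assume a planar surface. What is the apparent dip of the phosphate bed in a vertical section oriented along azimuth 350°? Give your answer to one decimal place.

22.3°

Let the plane be z = a·easting + b·northing + c.
TP-B−TP-A: 679a + 200b = 265;  TP-C−TP-A: 205a + 822b = 431.
Solving gives a = 0.25454, b = 0.46085.
Unit vector along 350° is (sin 350°, cos 350°) = (-0.1736, 0.9848).
Slope in that direction = a·(-0.1736) + b·(0.9848) = 0.40965.
Apparent dip = arctan|0.40965| = 22.3° (true dip is 27.8°, so apparent ≤ true as expected).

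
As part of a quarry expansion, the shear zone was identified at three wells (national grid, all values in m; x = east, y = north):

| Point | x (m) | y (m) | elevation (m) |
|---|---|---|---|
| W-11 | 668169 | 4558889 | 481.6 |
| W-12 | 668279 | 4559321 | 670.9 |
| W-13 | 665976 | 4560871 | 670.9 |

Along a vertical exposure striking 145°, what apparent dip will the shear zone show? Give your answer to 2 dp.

Let the plane be z = a·x + b·y + c.
W-12−W-11: 110a + 432b = 189.3;  W-13−W-11: −2193a + 1982b = 189.3.
Solving gives a = 0.25177, b = 0.37409.
Unit vector along 145° is (sin 145°, cos 145°) = (0.5736, -0.8192).
Slope in that direction = a·(0.5736) + b·(-0.8192) = −0.16202.
Apparent dip = arctan|0.16202| = 9.20° (true dip is 24.3°, so apparent ≤ true as expected).

9.20°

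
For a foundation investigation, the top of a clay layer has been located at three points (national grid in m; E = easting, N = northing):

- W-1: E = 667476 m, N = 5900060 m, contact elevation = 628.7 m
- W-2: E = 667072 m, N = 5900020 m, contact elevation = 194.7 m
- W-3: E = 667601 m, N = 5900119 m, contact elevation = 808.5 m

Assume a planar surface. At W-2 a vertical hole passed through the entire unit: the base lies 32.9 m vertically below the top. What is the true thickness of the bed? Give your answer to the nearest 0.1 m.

Let the plane be z = a·E + b·N + c.
W-2−W-1: −404a − 40b = −434;  W-3−W-1: 125a + 59b = 179.8.
Solving gives a = 0.97760, b = 0.97628.
|∇z| = √(a²+b²) = 1.38160, so dip δ = arctan(1.38160) = 54.10°.
True thickness = vertical thickness × cos δ = 32.9 × cos 54.10° = 19.3 m.

19.3 m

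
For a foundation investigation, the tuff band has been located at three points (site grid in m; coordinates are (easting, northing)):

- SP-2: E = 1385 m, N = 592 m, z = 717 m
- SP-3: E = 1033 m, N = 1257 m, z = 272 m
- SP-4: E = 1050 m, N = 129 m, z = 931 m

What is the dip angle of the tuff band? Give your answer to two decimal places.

Two edge vectors: SP-2→SP-3 = (-352, 665, -445), SP-2→SP-4 = (-335, -463, 214).
Normal n = (SP-2→SP-3) × (SP-2→SP-4) = (-63725, 224403, 385751).
So ∂z/∂E = −n_x/n_z = 0.16520 and ∂z/∂N = −n_y/n_z = −0.58173.
Gradient magnitude |∇z| = √(a² + b²) = √(0.02729 + 0.33841) = 0.60473.
True dip = arctan(0.60473) = 31.16°, dipping toward NNW (azimuth ≈ 344°).

31.16°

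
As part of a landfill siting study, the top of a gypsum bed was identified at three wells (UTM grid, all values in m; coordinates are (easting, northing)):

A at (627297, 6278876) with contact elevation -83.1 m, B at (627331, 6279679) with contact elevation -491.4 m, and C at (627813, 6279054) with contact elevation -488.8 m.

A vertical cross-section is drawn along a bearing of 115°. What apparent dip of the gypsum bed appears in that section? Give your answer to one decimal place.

Two edge vectors: A→B = (34, 803, -408.3), A→C = (516, 178, -405.7).
Normal n = (A→B) × (A→C) = (-253099.7, -196889, -408296).
So ∂z/∂E = −n_x/n_z = −0.61989 and ∂z/∂N = −n_y/n_z = −0.48222.
Unit vector along 115° is (sin 115°, cos 115°) = (0.9063, -0.4226).
Slope in that direction = a·(0.9063) + b·(-0.4226) = −0.35802.
Apparent dip = arctan|0.35802| = 19.7° (true dip is 38.1°, so apparent ≤ true as expected).

19.7°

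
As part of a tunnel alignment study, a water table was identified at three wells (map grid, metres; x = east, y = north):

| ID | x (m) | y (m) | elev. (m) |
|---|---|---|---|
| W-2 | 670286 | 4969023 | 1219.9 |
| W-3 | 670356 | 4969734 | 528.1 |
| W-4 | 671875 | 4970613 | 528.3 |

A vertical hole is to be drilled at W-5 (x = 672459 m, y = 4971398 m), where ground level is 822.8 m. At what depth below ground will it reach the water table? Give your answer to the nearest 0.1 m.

755.7 m

Let the plane be z = a·x + b·y + c.
W-3−W-2: 70a + 711b = −691.8;  W-4−W-2: 1589a + 1590b = −691.6.
Solving gives a = 0.597198764, b = −1.031791721.
Then c = 1219.9 − a·670286 − b·4969023 = 4727922.72.
At (672459, 4971398): z_contact = 401591.68 − 5129447.30 + 4727922.72 = 67.11 m.
Depth below ground = 822.8 − 67.11 = 755.7 m.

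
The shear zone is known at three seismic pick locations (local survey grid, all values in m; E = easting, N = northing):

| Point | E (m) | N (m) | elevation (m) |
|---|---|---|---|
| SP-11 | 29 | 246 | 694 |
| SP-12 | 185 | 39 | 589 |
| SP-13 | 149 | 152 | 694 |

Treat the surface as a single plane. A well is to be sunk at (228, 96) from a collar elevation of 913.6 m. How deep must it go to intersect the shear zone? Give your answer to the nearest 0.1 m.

212.3 m

Let the plane be z = a·E + b·N + c.
SP-12−SP-11: 156a − 207b = −105;  SP-13−SP-11: 120a − 94b = 0.
Solving gives a = 0.96993, b = 1.23821.
Then c = 694 − a·29 − b·246 = 361.27.
At (228, 96): z_contact = 221.14 + 118.87 + 361.27 = 701.28 m.
Depth below ground = 913.6 − 701.28 = 212.3 m.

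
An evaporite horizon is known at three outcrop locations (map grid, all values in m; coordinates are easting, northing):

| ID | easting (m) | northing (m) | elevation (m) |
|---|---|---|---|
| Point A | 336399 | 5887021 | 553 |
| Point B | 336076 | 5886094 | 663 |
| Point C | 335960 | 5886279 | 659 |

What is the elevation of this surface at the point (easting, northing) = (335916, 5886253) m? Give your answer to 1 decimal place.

665.6 m

Let the plane be z = a·easting + b·northing + c.
Point B−Point A: −323a − 927b = 110;  Point C−Point A: −439a − 742b = 106.
Solving gives a = −0.099481729, b = −0.083999354.
Then c = 553 − a·336399 − b·5887021 = 528524.52.
At (335916, 5886253): z = −33417.5 − 494441.5 + 528524.52 = 665.6 m.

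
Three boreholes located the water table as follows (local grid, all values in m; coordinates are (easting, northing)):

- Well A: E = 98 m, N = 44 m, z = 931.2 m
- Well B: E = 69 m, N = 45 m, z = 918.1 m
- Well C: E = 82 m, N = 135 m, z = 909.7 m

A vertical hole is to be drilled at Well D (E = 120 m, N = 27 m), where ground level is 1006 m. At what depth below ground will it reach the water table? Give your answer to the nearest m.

Two edge vectors: Well A→Well B = (-29, 1, -13.1), Well A→Well C = (-16, 91, -21.5).
Normal n = (Well A→Well B) × (Well A→Well C) = (1170.6, -413.9, -2623).
So ∂z/∂E = −n_x/n_z = 0.44628 and ∂z/∂N = −n_y/n_z = −0.15780.
Intercept c from Well A: 931.2 − 43.74 + 6.94 = 894.41.
At (120, 27): z_contact = 53.6 − 4.3 + 894.41 = 943.7 m.
Depth below ground = 1006 − 943.7 = 62 m.

62 m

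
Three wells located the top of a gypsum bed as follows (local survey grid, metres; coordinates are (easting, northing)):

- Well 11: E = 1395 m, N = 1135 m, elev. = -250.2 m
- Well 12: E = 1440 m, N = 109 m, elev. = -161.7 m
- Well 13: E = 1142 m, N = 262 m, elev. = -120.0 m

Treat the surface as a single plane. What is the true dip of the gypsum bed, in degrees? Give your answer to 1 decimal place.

Let the plane be z = a·E + b·N + c.
Well 12−Well 11: 45a − 1026b = 88.5;  Well 13−Well 11: −253a − 873b = 130.2.
Solving gives a = −0.18846, b = −0.09452.
Gradient magnitude |∇z| = √(a² + b²) = √(0.03552 + 0.00893) = 0.21084.
True dip = arctan(0.21084) = 11.9°, dipping toward ENE (azimuth ≈ 063°).

11.9°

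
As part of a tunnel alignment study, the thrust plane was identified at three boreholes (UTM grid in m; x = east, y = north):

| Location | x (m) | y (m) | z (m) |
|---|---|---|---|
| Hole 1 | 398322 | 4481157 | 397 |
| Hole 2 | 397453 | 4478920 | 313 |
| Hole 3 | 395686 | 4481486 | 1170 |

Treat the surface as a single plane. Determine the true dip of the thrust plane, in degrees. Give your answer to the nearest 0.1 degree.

Let the plane be z = a·x + b·y + c.
Hole 2−Hole 1: −869a − 2237b = −84;  Hole 3−Hole 1: −2636a + 329b = 773.
Solving gives a = −0.27522, b = 0.14446.
Gradient magnitude |∇z| = √(a² + b²) = √(0.07574 + 0.02087) = 0.31083.
True dip = arctan(0.31083) = 17.3°, dipping toward ESE (azimuth ≈ 118°).

17.3°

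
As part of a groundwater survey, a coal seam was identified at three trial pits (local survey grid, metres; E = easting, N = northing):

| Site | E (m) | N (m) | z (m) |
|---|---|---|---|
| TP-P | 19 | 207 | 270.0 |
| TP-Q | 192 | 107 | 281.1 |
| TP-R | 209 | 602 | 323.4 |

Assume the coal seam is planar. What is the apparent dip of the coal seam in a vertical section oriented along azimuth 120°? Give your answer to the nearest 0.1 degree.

3.2°

Two edge vectors: TP-P→TP-Q = (173, -100, 11.1), TP-P→TP-R = (190, 395, 53.4).
Normal n = (TP-P→TP-Q) × (TP-P→TP-R) = (-9724.5, -7129.2, 87335).
So ∂z/∂E = −n_x/n_z = 0.11135 and ∂z/∂N = −n_y/n_z = 0.08163.
Unit vector along 120° is (sin 120°, cos 120°) = (0.8660, -0.5000).
Slope in that direction = a·(0.8660) + b·(-0.5000) = 0.05561.
Apparent dip = arctan|0.05561| = 3.2° (true dip is 7.9°, so apparent ≤ true as expected).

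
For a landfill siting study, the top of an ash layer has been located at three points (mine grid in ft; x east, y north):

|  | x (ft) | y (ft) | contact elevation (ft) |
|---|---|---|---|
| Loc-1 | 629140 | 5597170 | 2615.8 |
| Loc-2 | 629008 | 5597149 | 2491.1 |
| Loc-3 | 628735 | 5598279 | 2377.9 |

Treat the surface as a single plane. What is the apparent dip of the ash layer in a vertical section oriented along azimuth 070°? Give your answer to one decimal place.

Let the plane be z = a·x + b·y + c.
Loc-2−Loc-1: −132a − 21b = −124.7;  Loc-3−Loc-1: −405a + 1109b = −237.9.
Solving gives a = 0.92508, b = 0.12332.
Unit vector along 070° is (sin 70°, cos 70°) = (0.9397, 0.3420).
Slope in that direction = a·(0.9397) + b·(0.3420) = 0.91147.
Apparent dip = arctan|0.91147| = 42.3° (true dip is 43.0°, so apparent ≤ true as expected).

42.3°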